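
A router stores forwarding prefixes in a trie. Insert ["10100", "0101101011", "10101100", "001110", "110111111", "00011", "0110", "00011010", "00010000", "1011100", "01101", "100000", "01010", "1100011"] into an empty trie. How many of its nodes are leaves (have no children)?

Leaves are exactly the stored words that no other stored word extends.
Those words: "00010000", "00011010", "001110", "01010", "0101101011", "01101", "100000", "10100", "10101100", "1011100", "1100011", "110111111"
Leaf count: 12

12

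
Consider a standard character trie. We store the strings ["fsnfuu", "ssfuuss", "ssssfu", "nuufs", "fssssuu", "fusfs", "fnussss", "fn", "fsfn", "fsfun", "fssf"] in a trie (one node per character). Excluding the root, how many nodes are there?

42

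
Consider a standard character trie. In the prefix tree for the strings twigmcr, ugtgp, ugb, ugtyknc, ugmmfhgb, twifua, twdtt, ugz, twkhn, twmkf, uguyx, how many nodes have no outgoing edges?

11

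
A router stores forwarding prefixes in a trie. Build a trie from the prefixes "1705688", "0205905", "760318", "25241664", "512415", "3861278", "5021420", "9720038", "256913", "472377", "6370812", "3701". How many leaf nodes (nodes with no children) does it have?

A leaf is a node with no children — equivalently, the end of a word that is not a proper prefix of any other stored word.
Those words: "0205905", "1705688", "25241664", "256913", "3701", "3861278", "472377", "5021420", "512415", "6370812", "760318", "9720038"
Leaf count: 12

12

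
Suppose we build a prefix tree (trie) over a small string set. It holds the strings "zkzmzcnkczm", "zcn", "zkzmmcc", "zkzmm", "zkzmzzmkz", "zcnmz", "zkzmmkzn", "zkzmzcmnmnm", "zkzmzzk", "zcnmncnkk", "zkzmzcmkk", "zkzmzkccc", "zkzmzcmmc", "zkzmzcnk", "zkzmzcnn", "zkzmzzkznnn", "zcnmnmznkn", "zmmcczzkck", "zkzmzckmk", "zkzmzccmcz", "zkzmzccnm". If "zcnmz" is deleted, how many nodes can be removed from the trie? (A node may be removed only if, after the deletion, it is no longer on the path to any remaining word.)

A node on "zcnmz"'s path can go only if nothing else ends at it or branches off below it.
The suffix "z" (1 node) is used only by "zcnmz"; the node for "zcnm" still has the child "n", so pruning stops there.
Nodes removed: 1

1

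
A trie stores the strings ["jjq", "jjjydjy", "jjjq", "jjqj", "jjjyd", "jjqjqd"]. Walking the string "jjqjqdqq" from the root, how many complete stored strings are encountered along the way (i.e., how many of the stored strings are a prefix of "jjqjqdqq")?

3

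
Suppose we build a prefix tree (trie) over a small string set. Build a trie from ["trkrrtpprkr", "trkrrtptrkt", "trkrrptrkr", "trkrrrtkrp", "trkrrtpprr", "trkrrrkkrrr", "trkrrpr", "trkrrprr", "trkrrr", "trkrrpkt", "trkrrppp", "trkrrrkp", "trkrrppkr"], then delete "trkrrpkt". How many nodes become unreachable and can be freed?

2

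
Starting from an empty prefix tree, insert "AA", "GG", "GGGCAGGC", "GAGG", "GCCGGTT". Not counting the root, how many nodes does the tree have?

19

Insert word by word; a character creates a node only if that edge doesn't already exist:
  "AA" → 2 new (A, A)
  "GG" → 2 new (G, G)
  "GGGCAGGC" → prefix "GG" already present; 6 new (G, C, A, G, G, C)
  "GAGG" → prefix "G" already present; 3 new (A, G, G)
  "GCCGGTT" → prefix "G" already present; 6 new (C, C, G, G, T, T)
Total nodes = 2 + 2 + 6 + 3 + 6 = 19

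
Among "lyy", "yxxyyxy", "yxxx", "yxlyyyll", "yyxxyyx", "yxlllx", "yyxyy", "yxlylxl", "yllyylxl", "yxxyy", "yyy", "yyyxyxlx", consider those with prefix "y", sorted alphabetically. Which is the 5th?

Words with prefix "y", in lexicographic order: "yllyylxl", "yxlllx", "yxlylxl", "yxlyyyll", "yxxx", "yxxyy", "yxxyyxy", "yyxxyyx", "yyxyy", "yyy", "yyyxyxlx"
The 5th is yxxx.

yxxx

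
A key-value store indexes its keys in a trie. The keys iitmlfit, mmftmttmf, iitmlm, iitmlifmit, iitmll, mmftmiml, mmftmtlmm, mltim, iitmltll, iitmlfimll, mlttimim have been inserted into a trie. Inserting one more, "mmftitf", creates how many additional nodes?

3

Walking "mmftitf" from the root, the first 4 characters ("mmft") follow existing edges; "i" is the first miss.
So 7 − 4 = 3 new nodes.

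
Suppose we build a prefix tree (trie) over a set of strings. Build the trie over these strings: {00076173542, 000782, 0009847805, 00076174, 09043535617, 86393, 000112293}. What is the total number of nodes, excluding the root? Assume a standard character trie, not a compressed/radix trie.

Insert word by word; a character creates a node only if that edge doesn't already exist:
  "00076173542" → 11 new (0, 0, 0, 7, 6, 1, 7, 3, 5, 4, 2)
  "000782" → prefix "0007" already present; 2 new (8, 2)
  "0009847805" → prefix "000" already present; 7 new (9, 8, 4, 7, 8, 0, 5)
  "00076174" → prefix "0007617" already present; 1 new (4)
  "09043535617" → prefix "0" already present; 10 new (9, 0, 4, 3, 5, 3, 5, 6, 1, 7)
  "86393" → 5 new (8, 6, 3, 9, 3)
  "000112293" → prefix "000" already present; 6 new (1, 1, 2, 2, 9, 3)
Total nodes = 11 + 2 + 7 + 1 + 10 + 5 + 6 = 42

42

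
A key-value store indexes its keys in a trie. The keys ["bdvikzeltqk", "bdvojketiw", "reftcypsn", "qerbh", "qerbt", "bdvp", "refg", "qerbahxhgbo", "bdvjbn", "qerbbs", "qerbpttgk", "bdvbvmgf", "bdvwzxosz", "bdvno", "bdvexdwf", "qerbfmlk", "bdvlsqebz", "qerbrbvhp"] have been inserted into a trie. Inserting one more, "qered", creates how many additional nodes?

Walking "qered" from the root, the first 3 characters ("qer") follow existing edges; "e" is the first miss.
New nodes needed: |"qered"| − 3 = 5 − 3 = 2.

2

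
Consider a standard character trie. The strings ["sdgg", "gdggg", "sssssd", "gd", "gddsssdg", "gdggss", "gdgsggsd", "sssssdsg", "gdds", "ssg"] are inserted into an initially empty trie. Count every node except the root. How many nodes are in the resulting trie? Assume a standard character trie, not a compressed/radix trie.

30

For each word, the new-node count is its length minus the longest prefix already in the trie:
  "sdgg" → 4 new (s, d, g, g)
  "gdggg" → 5 new (g, d, g, g, g)
  "sssssd" → prefix "s" already present; 5 new (s, s, s, s, d)
  "gd" → prefix "gd" already present; 0 new (none)
  "gddsssdg" → prefix "gd" already present; 6 new (d, s, s, s, d, g)
  "gdggss" → prefix "gdgg" already present; 2 new (s, s)
  "gdgsggsd" → prefix "gdg" already present; 5 new (s, g, g, s, d)
  "sssssdsg" → prefix "sssssd" already present; 2 new (s, g)
  "gdds" → prefix "gdds" already present; 0 new (none)
  "ssg" → prefix "ss" already present; 1 new (g)
Total nodes = 4 + 5 + 5 + 0 + 6 + 2 + 5 + 2 + 0 + 1 = 30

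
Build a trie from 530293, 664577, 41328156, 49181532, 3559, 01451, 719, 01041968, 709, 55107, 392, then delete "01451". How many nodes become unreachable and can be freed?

3

Walk "01451" from the leaf back toward the root, removing each node that no remaining word uses.
The suffix "451" (3 nodes) is used only by "01451"; the node for "01" still has the child "0", so pruning stops there.
Nodes removed: 3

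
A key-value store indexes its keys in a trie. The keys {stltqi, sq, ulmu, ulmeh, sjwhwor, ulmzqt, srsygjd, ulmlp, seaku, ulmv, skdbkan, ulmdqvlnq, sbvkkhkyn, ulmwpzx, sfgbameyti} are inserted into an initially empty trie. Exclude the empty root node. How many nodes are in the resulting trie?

Trace insertions, counting only characters that open a new branch:
  "stltqi" → 6 new (s, t, l, t, q, i)
  "sq" → prefix "s" already present; 1 new (q)
  "ulmu" → 4 new (u, l, m, u)
  "ulmeh" → prefix "ulm" already present; 2 new (e, h)
  "sjwhwor" → prefix "s" already present; 6 new (j, w, h, w, o, r)
  "ulmzqt" → prefix "ulm" already present; 3 new (z, q, t)
  "srsygjd" → prefix "s" already present; 6 new (r, s, y, g, j, d)
  "ulmlp" → prefix "ulm" already present; 2 new (l, p)
  "seaku" → prefix "s" already present; 4 new (e, a, k, u)
  "ulmv" → prefix "ulm" already present; 1 new (v)
  "skdbkan" → prefix "s" already present; 6 new (k, d, b, k, a, n)
  "ulmdqvlnq" → prefix "ulm" already present; 6 new (d, q, v, l, n, q)
  "sbvkkhkyn" → prefix "s" already present; 8 new (b, v, k, k, h, k, y, n)
  "ulmwpzx" → prefix "ulm" already present; 4 new (w, p, z, x)
  "sfgbameyti" → prefix "s" already present; 9 new (f, g, b, a, m, e, y, t, i)
Total nodes = 6 + 1 + 4 + 2 + 6 + 3 + 6 + 2 + 4 + 1 + 6 + 6 + 8 + 4 + 9 = 68

68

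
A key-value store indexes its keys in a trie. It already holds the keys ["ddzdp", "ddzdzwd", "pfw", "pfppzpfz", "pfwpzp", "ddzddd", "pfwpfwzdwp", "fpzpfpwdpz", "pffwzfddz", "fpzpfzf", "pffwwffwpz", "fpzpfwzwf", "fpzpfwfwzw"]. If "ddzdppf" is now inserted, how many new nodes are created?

2

"ddzdp" is already a path in the trie; the remaining "pf" must be added.
So 7 − 5 = 2 new nodes.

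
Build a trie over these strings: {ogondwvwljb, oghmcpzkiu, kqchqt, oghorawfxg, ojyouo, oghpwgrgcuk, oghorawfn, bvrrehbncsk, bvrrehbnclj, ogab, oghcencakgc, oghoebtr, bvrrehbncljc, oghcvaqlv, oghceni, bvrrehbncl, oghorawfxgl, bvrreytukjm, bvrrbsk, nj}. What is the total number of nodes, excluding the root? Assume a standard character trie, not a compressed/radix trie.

For each word, the new-node count is its length minus the longest prefix already in the trie:
  "ogondwvwljb" → 11 new (o, g, o, n, d, w, v, w, l, j, b)
  "oghmcpzkiu" → prefix "og" already present; 8 new (h, m, c, p, z, k, i, u)
  "kqchqt" → 6 new (k, q, c, h, q, t)
  "oghorawfxg" → prefix "ogh" already present; 7 new (o, r, a, w, f, x, g)
  "ojyouo" → prefix "o" already present; 5 new (j, y, o, u, o)
  "oghpwgrgcuk" → prefix "ogh" already present; 8 new (p, w, g, r, g, c, u, k)
  "oghorawfn" → prefix "oghorawf" already present; 1 new (n)
  "bvrrehbncsk" → 11 new (b, v, r, r, e, h, b, n, c, s, k)
  "bvrrehbnclj" → prefix "bvrrehbnc" already present; 2 new (l, j)
  "ogab" → prefix "og" already present; 2 new (a, b)
  "oghcencakgc" → prefix "ogh" already present; 8 new (c, e, n, c, a, k, g, c)
  "oghoebtr" → prefix "ogho" already present; 4 new (e, b, t, r)
  "bvrrehbncljc" → prefix "bvrrehbnclj" already present; 1 new (c)
  "oghcvaqlv" → prefix "oghc" already present; 5 new (v, a, q, l, v)
  "oghceni" → prefix "oghcen" already present; 1 new (i)
  "bvrrehbncl" → prefix "bvrrehbncl" already present; 0 new (none)
  "oghorawfxgl" → prefix "oghorawfxg" already present; 1 new (l)
  "bvrreytukjm" → prefix "bvrre" already present; 6 new (y, t, u, k, j, m)
  "bvrrbsk" → prefix "bvrr" already present; 3 new (b, s, k)
  "nj" → 2 new (n, j)
Total nodes = 11 + 8 + 6 + 7 + 5 + 8 + 1 + 11 + 2 + 2 + 8 + 4 + 1 + 5 + 1 + 0 + 1 + 6 + 3 + 2 = 92

92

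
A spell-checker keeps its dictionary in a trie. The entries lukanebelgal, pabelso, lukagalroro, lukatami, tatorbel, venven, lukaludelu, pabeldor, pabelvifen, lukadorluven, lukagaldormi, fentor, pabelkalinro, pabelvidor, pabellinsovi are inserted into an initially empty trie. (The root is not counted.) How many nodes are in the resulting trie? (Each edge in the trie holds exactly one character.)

94

For each word, the new-node count is its length minus the longest prefix already in the trie:
  "lukanebelgal" → 12 new (l, u, k, a, n, e, b, e, l, g, a, l)
  "pabelso" → 7 new (p, a, b, e, l, s, o)
  "lukagalroro" → prefix "luka" already present; 7 new (g, a, l, r, o, r, o)
  "lukatami" → prefix "luka" already present; 4 new (t, a, m, i)
  "tatorbel" → 8 new (t, a, t, o, r, b, e, l)
  "venven" → 6 new (v, e, n, v, e, n)
  "lukaludelu" → prefix "luka" already present; 6 new (l, u, d, e, l, u)
  "pabeldor" → prefix "pabel" already present; 3 new (d, o, r)
  "pabelvifen" → prefix "pabel" already present; 5 new (v, i, f, e, n)
  "lukadorluven" → prefix "luka" already present; 8 new (d, o, r, l, u, v, e, n)
  "lukagaldormi" → prefix "lukagal" already present; 5 new (d, o, r, m, i)
  "fentor" → 6 new (f, e, n, t, o, r)
  "pabelkalinro" → prefix "pabel" already present; 7 new (k, a, l, i, n, r, o)
  "pabelvidor" → prefix "pabelvi" already present; 3 new (d, o, r)
  "pabellinsovi" → prefix "pabel" already present; 7 new (l, i, n, s, o, v, i)
Total nodes = 12 + 7 + 7 + 4 + 8 + 6 + 6 + 3 + 5 + 8 + 5 + 6 + 7 + 3 + 7 = 94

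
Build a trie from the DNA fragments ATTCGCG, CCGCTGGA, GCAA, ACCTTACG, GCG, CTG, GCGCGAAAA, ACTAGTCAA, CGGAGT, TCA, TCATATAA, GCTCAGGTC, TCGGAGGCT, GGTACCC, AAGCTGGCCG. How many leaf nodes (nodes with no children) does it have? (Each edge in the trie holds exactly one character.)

A leaf is a node with no children — equivalently, the end of a word that is not a proper prefix of any other stored word.
Those words: "AAGCTGGCCG", "ACCTTACG", "ACTAGTCAA", "ATTCGCG", "CCGCTGGA", "CGGAGT", "CTG", "GCAA", "GCGCGAAAA", "GCTCAGGTC", "GGTACCC", "TCATATAA", "TCGGAGGCT"
Leaf count: 13

13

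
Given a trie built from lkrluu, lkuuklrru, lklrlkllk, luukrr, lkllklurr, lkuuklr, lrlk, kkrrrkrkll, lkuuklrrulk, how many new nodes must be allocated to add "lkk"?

Walking "lkk" from the root, the first 2 characters ("lk") follow existing edges; "k" is the first miss.
So 3 − 2 = 1 new nodes.

1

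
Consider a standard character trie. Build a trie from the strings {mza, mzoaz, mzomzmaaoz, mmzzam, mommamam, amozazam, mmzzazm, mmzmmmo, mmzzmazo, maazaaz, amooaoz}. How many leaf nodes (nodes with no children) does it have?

Leaves are exactly the stored words that no other stored word extends.
Those words: "amooaoz", "amozazam", "maazaaz", "mmzmmmo", "mmzzam", "mmzzazm", "mmzzmazo", "mommamam", "mza", "mzoaz", "mzomzmaaoz"
Leaf count: 11

11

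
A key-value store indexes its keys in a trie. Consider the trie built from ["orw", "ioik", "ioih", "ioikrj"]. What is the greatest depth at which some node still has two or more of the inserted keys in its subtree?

Equivalently: take the maximum, over all pairs, of their longest common prefix length.
"ioik" and "ioikrj" agree on "ioik" (4 characters) before diverging; nothing deeper is shared.
Longest shared-prefix length: 4

4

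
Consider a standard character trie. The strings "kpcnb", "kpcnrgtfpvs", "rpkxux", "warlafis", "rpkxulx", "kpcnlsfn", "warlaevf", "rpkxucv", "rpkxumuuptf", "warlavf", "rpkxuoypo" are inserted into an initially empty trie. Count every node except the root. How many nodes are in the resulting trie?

49

Trace insertions, counting only characters that open a new branch:
  "kpcnb" → 5 new (k, p, c, n, b)
  "kpcnrgtfpvs" → prefix "kpcn" already present; 7 new (r, g, t, f, p, v, s)
  "rpkxux" → 6 new (r, p, k, x, u, x)
  "warlafis" → 8 new (w, a, r, l, a, f, i, s)
  "rpkxulx" → prefix "rpkxu" already present; 2 new (l, x)
  "kpcnlsfn" → prefix "kpcn" already present; 4 new (l, s, f, n)
  "warlaevf" → prefix "warla" already present; 3 new (e, v, f)
  "rpkxucv" → prefix "rpkxu" already present; 2 new (c, v)
  "rpkxumuuptf" → prefix "rpkxu" already present; 6 new (m, u, u, p, t, f)
  "warlavf" → prefix "warla" already present; 2 new (v, f)
  "rpkxuoypo" → prefix "rpkxu" already present; 4 new (o, y, p, o)
Total nodes = 5 + 7 + 6 + 8 + 2 + 4 + 3 + 2 + 6 + 2 + 4 = 49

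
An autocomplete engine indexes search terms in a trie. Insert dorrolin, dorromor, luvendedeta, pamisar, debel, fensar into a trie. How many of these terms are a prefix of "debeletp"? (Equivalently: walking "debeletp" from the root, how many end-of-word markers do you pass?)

1

Check each prefix of "debeletp" against the stored set — each match is an end-marker on the path.
Prefixes of the query that are stored words: "debel"
Count: 1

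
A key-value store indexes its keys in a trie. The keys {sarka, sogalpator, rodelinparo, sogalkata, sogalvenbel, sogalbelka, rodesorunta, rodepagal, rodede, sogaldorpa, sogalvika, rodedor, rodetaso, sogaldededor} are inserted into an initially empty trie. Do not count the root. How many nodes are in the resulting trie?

Trace insertions, counting only characters that open a new branch:
  "sarka" → 5 new (s, a, r, k, a)
  "sogalpator" → prefix "s" already present; 9 new (o, g, a, l, p, a, t, o, r)
  "rodelinparo" → 11 new (r, o, d, e, l, i, n, p, a, r, o)
  "sogalkata" → prefix "sogal" already present; 4 new (k, a, t, a)
  "sogalvenbel" → prefix "sogal" already present; 6 new (v, e, n, b, e, l)
  "sogalbelka" → prefix "sogal" already present; 5 new (b, e, l, k, a)
  "rodesorunta" → prefix "rode" already present; 7 new (s, o, r, u, n, t, a)
  "rodepagal" → prefix "rode" already present; 5 new (p, a, g, a, l)
  "rodede" → prefix "rode" already present; 2 new (d, e)
  "sogaldorpa" → prefix "sogal" already present; 5 new (d, o, r, p, a)
  "sogalvika" → prefix "sogalv" already present; 3 new (i, k, a)
  "rodedor" → prefix "roded" already present; 2 new (o, r)
  "rodetaso" → prefix "rode" already present; 4 new (t, a, s, o)
  "sogaldededor" → prefix "sogald" already present; 6 new (e, d, e, d, o, r)
Total nodes = 5 + 9 + 11 + 4 + 6 + 5 + 7 + 5 + 2 + 5 + 3 + 2 + 4 + 6 = 74

74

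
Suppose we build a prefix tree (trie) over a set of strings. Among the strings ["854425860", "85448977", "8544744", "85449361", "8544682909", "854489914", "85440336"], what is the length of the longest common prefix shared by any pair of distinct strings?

6

Equivalently: take the maximum, over all pairs, of their longest common prefix length.
e.g. "85448977" and "854489914" share the prefix "854489" of length 6; no pair shares a longer one.
Longest shared-prefix length: 6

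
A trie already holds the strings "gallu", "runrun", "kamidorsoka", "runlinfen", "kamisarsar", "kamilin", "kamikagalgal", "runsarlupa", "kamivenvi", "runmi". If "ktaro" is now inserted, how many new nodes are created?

4

Walking "ktaro" from the root, the first 1 characters ("k") follow existing edges; "t" is the first miss.
Each of the 4 remaining characters creates one node.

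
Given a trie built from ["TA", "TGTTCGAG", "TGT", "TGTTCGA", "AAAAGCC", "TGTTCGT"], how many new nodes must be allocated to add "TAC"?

1

"TA" is already a path in the trie; the remaining "C" must be added.
So 3 − 2 = 1 new nodes.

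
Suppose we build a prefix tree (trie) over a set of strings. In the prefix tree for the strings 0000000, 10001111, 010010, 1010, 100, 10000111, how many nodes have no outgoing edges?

A leaf is a node with no children — equivalently, the end of a word that is not a proper prefix of any other stored word.
Those words: "0000000", "010010", "10000111", "10001111", "1010"
Leaf count: 5

5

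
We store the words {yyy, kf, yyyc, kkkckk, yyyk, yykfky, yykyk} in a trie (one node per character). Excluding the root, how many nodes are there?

18

Trace insertions, counting only characters that open a new branch:
  "yyy" → 3 new (y, y, y)
  "kf" → 2 new (k, f)
  "yyyc" → prefix "yyy" already present; 1 new (c)
  "kkkckk" → prefix "k" already present; 5 new (k, k, c, k, k)
  "yyyk" → prefix "yyy" already present; 1 new (k)
  "yykfky" → prefix "yy" already present; 4 new (k, f, k, y)
  "yykyk" → prefix "yyk" already present; 2 new (y, k)
Total nodes = 3 + 2 + 1 + 5 + 1 + 4 + 2 = 18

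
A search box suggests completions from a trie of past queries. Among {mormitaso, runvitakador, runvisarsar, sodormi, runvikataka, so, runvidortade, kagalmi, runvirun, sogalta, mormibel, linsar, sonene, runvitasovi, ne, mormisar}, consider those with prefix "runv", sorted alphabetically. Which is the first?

Words with prefix "runv", in lexicographic order: "runvidortade", "runvikataka", "runvirun", "runvisarsar", "runvitakador", "runvitasovi"
The 1st is runvidortade.

runvidortade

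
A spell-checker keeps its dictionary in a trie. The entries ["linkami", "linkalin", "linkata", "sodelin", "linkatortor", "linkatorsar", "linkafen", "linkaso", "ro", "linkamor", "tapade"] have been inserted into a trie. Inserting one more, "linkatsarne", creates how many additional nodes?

5

"linkat" is already a path in the trie; the remaining "sarne" must be added.
New nodes needed: |"linkatsarne"| − 6 = 11 − 6 = 5.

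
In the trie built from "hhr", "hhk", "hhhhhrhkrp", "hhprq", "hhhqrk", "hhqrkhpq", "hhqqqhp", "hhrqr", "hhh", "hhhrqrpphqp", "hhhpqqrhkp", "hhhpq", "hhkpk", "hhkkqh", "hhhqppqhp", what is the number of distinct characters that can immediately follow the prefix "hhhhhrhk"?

1

The children of the "hhhhhrhk" node are the distinct next characters among strings starting with "hhhhhrhk".
Distinct next characters after "hhhhhrhk": r.
That node has 1 child edge.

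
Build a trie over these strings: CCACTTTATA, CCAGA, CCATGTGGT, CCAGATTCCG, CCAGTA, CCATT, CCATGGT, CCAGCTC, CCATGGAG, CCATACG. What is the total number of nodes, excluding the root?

Trace insertions, counting only characters that open a new branch:
  "CCACTTTATA" → 10 new (C, C, A, C, T, T, T, A, T, A)
  "CCAGA" → prefix "CCA" already present; 2 new (G, A)
  "CCATGTGGT" → prefix "CCA" already present; 6 new (T, G, T, G, G, T)
  "CCAGATTCCG" → prefix "CCAGA" already present; 5 new (T, T, C, C, G)
  "CCAGTA" → prefix "CCAG" already present; 2 new (T, A)
  "CCATT" → prefix "CCAT" already present; 1 new (T)
  "CCATGGT" → prefix "CCATG" already present; 2 new (G, T)
  "CCAGCTC" → prefix "CCAG" already present; 3 new (C, T, C)
  "CCATGGAG" → prefix "CCATGG" already present; 2 new (A, G)
  "CCATACG" → prefix "CCAT" already present; 3 new (A, C, G)
Total nodes = 10 + 2 + 6 + 5 + 2 + 1 + 2 + 3 + 2 + 3 = 36

36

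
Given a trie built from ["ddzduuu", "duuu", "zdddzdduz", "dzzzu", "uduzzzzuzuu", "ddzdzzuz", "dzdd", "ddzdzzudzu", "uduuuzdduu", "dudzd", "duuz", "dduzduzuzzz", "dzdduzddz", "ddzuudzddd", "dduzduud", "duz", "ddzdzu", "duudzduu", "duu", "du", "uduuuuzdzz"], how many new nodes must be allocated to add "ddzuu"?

0

Every character of "ddzuu" already lies on an existing path (it is a prefix of some stored word).
No new nodes are needed: 0.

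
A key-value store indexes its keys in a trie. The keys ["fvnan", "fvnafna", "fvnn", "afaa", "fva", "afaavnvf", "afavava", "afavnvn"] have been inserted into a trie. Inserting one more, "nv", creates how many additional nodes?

2

Nothing in the trie begins with "n"; the whole of "nv" is new.
2 − 0 = 2 new nodes.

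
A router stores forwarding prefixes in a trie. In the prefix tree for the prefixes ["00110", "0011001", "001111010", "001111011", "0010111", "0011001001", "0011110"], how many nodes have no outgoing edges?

4

A leaf is a node with no children — equivalently, the end of a word that is not a proper prefix of any other stored word.
Those words: "0010111", "0011001001", "001111010", "001111011"
Leaf count: 4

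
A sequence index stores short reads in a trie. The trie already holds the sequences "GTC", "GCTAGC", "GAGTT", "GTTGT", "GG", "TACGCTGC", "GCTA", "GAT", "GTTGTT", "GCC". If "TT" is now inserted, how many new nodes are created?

1

Walking "TT" from the root, the first 1 characters ("T") follow existing edges; "T" is the first miss.
Each of the 1 remaining characters creates one node.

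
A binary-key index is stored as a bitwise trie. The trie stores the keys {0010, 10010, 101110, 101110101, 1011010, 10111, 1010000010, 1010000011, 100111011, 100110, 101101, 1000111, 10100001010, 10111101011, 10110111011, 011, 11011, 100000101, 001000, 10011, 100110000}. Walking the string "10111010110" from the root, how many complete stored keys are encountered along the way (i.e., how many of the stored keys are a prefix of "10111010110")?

Walk "10111010110" from the root; an end-of-word marker is hit whenever a stored word is a prefix of "10111010110".
Prefixes of the query that are stored words: "10111", "101110", "101110101"
Count: 3

3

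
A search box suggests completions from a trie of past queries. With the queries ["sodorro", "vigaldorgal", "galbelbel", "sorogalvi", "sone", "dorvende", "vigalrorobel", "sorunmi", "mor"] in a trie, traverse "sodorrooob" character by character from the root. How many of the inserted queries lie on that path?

Check each prefix of "sodorrooob" against the stored set — each match is an end-marker on the path.
Prefixes of the query that are stored words: "sodorro"
Count: 1

1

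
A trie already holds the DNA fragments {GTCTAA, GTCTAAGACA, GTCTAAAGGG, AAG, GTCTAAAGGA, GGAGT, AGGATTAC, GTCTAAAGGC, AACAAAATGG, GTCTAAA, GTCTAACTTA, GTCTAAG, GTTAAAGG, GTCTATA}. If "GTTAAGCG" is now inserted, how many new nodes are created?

Walking "GTTAAGCG" from the root, the first 5 characters ("GTTAA") follow existing edges; "G" is the first miss.
Each of the 3 remaining characters creates one node.

3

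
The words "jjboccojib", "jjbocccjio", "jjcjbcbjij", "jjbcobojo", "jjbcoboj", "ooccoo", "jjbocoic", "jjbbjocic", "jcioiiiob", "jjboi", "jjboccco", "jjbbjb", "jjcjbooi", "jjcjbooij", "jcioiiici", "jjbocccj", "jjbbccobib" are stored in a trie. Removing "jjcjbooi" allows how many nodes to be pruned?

A node on "jjcjbooi"'s path can go only if nothing else ends at it or branches off below it.
Every node on "jjcjbooi" is still needed (e.g. by "jjcjbooij"), so nothing is freed.
Nodes removed: 0

0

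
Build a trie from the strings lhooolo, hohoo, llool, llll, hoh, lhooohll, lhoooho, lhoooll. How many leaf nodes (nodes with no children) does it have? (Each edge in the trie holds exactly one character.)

7

Leaves are exactly the stored words that no other stored word extends.
Those words: "hohoo", "lhooohll", "lhoooho", "lhoooll", "lhooolo", "llll", "llool"
Leaf count: 7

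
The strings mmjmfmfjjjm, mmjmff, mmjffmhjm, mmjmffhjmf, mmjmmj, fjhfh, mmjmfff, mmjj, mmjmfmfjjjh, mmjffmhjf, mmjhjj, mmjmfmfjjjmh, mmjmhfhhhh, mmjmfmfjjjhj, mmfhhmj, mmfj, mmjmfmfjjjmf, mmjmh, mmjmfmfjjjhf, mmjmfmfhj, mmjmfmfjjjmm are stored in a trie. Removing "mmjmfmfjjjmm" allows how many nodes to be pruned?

A node on "mmjmfmfjjjmm"'s path can go only if nothing else ends at it or branches off below it.
The suffix "m" (1 node) is used only by "mmjmfmfjjjmm"; the node for "mmjmfmfjjjm" still has the child "h", so pruning stops there.
Nodes removed: 1

1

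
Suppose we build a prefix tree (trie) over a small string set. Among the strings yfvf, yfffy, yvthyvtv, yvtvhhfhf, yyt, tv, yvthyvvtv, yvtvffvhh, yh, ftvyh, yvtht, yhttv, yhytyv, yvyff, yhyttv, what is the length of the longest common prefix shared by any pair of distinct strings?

Equivalently: take the maximum, over all pairs, of their longest common prefix length.
e.g. "yvthyvtv" and "yvthyvvtv" share the prefix "yvthyv" of length 6; no pair shares a longer one.
Longest shared-prefix length: 6

6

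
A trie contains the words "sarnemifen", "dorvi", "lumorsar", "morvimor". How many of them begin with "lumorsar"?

Walk to "lumorsar"; the words in its subtree are exactly those with that prefix.
Matches: "lumorsar"
Count: 1

1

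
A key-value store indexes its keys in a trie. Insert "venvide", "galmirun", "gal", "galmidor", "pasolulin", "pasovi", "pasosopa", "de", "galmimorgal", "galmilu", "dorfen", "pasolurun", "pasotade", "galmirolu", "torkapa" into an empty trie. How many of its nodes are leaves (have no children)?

14

Leaves are exactly the stored words that no other stored word extends.
Those words: "de", "dorfen", "galmidor", "galmilu", "galmimorgal", "galmirolu", "galmirun", "pasolulin", "pasolurun", "pasosopa", "pasotade", "pasovi", "torkapa", "venvide"
Leaf count: 14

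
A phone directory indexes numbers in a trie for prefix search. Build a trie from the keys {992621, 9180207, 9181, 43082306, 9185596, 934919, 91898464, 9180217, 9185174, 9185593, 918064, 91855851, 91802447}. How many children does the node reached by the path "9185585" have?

The children of the "9185585" node are the distinct next characters among strings starting with "9185585".
Characters that immediately follow "9185585" among the stored strings: {1}.
That node has 1 child edge.

1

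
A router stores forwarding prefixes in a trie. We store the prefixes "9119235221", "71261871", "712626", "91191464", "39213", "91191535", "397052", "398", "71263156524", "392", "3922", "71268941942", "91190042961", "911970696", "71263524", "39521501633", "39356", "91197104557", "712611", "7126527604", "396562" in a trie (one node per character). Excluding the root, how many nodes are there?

96

Insert word by word; a character creates a node only if that edge doesn't already exist:
  "9119235221" → 10 new (9, 1, 1, 9, 2, 3, 5, 2, 2, 1)
  "71261871" → 8 new (7, 1, 2, 6, 1, 8, 7, 1)
  "712626" → prefix "7126" already present; 2 new (2, 6)
  "91191464" → prefix "9119" already present; 4 new (1, 4, 6, 4)
  "39213" → 5 new (3, 9, 2, 1, 3)
  "91191535" → prefix "91191" already present; 3 new (5, 3, 5)
  "397052" → prefix "39" already present; 4 new (7, 0, 5, 2)
  "398" → prefix "39" already present; 1 new (8)
  "71263156524" → prefix "7126" already present; 7 new (3, 1, 5, 6, 5, 2, 4)
  "392" → prefix "392" already present; 0 new (none)
  "3922" → prefix "392" already present; 1 new (2)
  "71268941942" → prefix "7126" already present; 7 new (8, 9, 4, 1, 9, 4, 2)
  "91190042961" → prefix "9119" already present; 7 new (0, 0, 4, 2, 9, 6, 1)
  "911970696" → prefix "9119" already present; 5 new (7, 0, 6, 9, 6)
  "71263524" → prefix "71263" already present; 3 new (5, 2, 4)
  "39521501633" → prefix "39" already present; 9 new (5, 2, 1, 5, 0, 1, 6, 3, 3)
  "39356" → prefix "39" already present; 3 new (3, 5, 6)
  "91197104557" → prefix "91197" already present; 6 new (1, 0, 4, 5, 5, 7)
  "712611" → prefix "71261" already present; 1 new (1)
  "7126527604" → prefix "7126" already present; 6 new (5, 2, 7, 6, 0, 4)
  "396562" → prefix "39" already present; 4 new (6, 5, 6, 2)
Total nodes = 10 + 8 + 2 + 4 + 5 + 3 + 4 + 1 + 7 + 0 + 1 + 7 + 7 + 5 + 3 + 9 + 3 + 6 + 1 + 6 + 4 = 96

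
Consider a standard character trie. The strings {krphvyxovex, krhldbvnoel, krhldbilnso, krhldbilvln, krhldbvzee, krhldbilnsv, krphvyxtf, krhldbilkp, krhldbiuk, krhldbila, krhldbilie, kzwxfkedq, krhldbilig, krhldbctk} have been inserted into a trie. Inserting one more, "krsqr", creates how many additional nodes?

Walking "krsqr" from the root, the first 2 characters ("kr") follow existing edges; "s" is the first miss.
New nodes needed: |"krsqr"| − 2 = 5 − 2 = 3.

3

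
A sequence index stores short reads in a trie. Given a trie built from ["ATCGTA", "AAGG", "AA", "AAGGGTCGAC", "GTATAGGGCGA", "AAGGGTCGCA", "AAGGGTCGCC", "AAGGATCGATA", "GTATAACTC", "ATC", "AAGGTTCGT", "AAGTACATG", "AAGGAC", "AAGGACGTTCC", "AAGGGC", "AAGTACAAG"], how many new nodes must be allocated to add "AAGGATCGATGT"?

"AAGGATCGAT" is already a path in the trie; the remaining "GT" must be added.
Each of the 2 remaining characters creates one node.

2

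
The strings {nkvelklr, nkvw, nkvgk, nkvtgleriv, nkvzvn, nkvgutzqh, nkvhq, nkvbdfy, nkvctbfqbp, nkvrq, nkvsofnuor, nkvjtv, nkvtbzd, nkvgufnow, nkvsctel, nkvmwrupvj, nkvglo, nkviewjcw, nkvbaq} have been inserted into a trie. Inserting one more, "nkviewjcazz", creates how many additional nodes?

3

The longest prefix of "nkviewjcazz" already in the trie is "nkviewjc" (length 8).
New nodes needed: |"nkviewjcazz"| − 8 = 11 − 8 = 3.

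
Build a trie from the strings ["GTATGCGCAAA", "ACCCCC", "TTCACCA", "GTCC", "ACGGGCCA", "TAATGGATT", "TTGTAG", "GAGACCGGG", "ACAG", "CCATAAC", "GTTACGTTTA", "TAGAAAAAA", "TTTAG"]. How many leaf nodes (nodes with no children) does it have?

A leaf is a node with no children — equivalently, the end of a word that is not a proper prefix of any other stored word.
Those words: "ACAG", "ACCCCC", "ACGGGCCA", "CCATAAC", "GAGACCGGG", "GTATGCGCAAA", "GTCC", "GTTACGTTTA", "TAATGGATT", "TAGAAAAAA", "TTCACCA", "TTGTAG", "TTTAG"
Leaf count: 13

13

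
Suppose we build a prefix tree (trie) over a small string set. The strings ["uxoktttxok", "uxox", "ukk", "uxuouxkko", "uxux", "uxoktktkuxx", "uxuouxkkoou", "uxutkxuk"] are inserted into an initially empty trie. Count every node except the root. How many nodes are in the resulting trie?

Trie structure (* marks end of a word):
(root)
└─ u
   ├─ k
   │  └─ k *
   └─ x
      ├─ o
      │  ├─ k
      │  │  └─ t
      │  │     ├─ k
      │  │     │  └─ t
      │  │     │     └─ k
      │  │     │        └─ u
      │  │     │           └─ x
      │  │     │              └─ x *
      │  │     └─ t
      │  │        └─ t
      │  │           └─ x
      │  │              └─ o
      │  │                 └─ k *
      │  └─ x *
      └─ u
         ├─ o
         │  └─ u
         │     └─ x
         │        └─ k
         │           └─ k
         │              └─ o *
         │                 └─ o
         │                    └─ u *
         ├─ t
         │  └─ k
         │     └─ x
         │        └─ u
         │           └─ k *
         └─ x *
Counting every labelled node above: 34.

34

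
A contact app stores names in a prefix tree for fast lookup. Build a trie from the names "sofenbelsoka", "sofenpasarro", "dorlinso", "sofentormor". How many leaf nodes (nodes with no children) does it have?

4

Leaves are exactly the stored words that no other stored word extends.
Those words: "dorlinso", "sofenbelsoka", "sofenpasarro", "sofentormor"
Leaf count: 4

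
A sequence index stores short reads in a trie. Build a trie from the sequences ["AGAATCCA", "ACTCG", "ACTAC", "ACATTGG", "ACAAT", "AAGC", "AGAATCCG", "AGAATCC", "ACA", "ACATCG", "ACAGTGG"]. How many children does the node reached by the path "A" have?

3

Walk "A" from the root, arriving at one node.
Distinct next characters after "A": A, C, G.
That node has 3 child edges.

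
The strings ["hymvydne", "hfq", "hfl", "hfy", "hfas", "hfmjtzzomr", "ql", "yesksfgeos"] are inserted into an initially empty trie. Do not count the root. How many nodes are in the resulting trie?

34

Count nodes per top-level branch (shared prefixes stored once):
  'h'-branch (hfas, hfl, hfmjtzzomr, hfq, hfy, hymvydne): 22 nodes
  'q'-branch (ql): 2 nodes
  'y'-branch (yesksfgeos): 10 nodes
Sum: 34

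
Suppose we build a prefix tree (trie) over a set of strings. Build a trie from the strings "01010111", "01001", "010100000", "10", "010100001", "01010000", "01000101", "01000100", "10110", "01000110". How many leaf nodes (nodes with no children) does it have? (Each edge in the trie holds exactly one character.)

A leaf is a node with no children — equivalently, the end of a word that is not a proper prefix of any other stored word.
Those words: "01000100", "01000101", "01000110", "01001", "010100000", "010100001", "01010111", "10110"
Leaf count: 8

8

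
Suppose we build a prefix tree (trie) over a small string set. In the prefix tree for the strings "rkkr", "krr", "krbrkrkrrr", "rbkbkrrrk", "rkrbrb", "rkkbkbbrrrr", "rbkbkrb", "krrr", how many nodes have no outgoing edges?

A leaf is a node with no children — equivalently, the end of a word that is not a proper prefix of any other stored word.
Those words: "krbrkrkrrr", "krrr", "rbkbkrb", "rbkbkrrrk", "rkkbkbbrrrr", "rkkr", "rkrbrb"
Leaf count: 7

7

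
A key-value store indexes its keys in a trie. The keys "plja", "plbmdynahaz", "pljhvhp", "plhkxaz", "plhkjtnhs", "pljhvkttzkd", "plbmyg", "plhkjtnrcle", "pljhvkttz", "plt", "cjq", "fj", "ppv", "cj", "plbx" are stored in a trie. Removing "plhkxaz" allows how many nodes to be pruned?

A node on "plhkxaz"'s path can go only if nothing else ends at it or branches off below it.
The suffix "xaz" (3 nodes) is used only by "plhkxaz"; the node for "plhk" still has the child "j", so pruning stops there.
Nodes removed: 3

3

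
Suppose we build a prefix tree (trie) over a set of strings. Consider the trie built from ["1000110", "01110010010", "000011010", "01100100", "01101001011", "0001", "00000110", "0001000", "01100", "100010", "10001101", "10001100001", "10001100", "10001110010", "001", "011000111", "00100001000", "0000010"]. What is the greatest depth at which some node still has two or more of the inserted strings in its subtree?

8

Look for the deepest trie node that still has at least two words in its subtree.
e.g. "10001100" and "10001100001" share the prefix "10001100" of length 8; no pair shares a longer one.
Longest shared-prefix length: 8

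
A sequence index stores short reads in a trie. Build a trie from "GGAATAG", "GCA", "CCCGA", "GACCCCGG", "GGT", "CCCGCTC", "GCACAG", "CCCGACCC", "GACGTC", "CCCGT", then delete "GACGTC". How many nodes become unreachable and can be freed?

3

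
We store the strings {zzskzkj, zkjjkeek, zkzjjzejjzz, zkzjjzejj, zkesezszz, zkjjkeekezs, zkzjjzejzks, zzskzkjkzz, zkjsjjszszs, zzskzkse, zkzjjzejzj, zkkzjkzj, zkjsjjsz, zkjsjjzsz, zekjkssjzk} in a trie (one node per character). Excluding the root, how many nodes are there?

68

Count nodes per top-level branch (shared prefixes stored once):
  'z'-branch (zekjkssjzk, zkesezszz, zkjjkeek, zkjjkeekezs, zkjsjjsz, zkjsjjszszs, zkjsjjzsz, zkkzjkzj, zkzjjzejj, zkzjjzejjzz, zkzjjzejzj, zkzjjzejzks, zzskzkj, zzskzkjkzz, zzskzkse): 68 nodes
Sum: 68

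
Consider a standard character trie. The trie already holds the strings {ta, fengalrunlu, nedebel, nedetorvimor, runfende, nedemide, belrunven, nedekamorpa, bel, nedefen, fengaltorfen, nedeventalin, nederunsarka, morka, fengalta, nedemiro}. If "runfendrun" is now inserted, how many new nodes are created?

3

Walking "runfendrun" from the root, the first 7 characters ("runfend") follow existing edges; "r" is the first miss.
Each of the 3 remaining characters creates one node.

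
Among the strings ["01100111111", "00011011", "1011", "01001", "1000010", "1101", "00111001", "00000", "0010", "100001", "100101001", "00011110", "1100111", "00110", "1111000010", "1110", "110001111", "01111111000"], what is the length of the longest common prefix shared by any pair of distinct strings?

6

Equivalently: take the maximum, over all pairs, of their longest common prefix length.
e.g. "100001" and "1000010" share the prefix "100001" of length 6; no pair shares a longer one.
Longest shared-prefix length: 6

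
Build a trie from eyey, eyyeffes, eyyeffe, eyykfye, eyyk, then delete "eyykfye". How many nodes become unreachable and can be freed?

Walk "eyykfye" from the leaf back toward the root, removing each node that no remaining word uses.
The suffix "fye" (3 nodes) is used only by "eyykfye"; "eyyk" is itself a stored word, so pruning stops there.
Nodes removed: 3

3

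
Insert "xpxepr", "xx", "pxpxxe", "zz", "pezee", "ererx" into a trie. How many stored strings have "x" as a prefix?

2

Walk to "x"; the words in its subtree are exactly those with that prefix.
Words under "x": xpxepr, xx
Count: 2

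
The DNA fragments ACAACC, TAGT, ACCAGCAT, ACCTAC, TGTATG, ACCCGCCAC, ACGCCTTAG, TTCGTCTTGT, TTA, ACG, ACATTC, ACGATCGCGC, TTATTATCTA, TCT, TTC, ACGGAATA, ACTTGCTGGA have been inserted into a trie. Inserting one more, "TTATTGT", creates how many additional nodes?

The longest prefix of "TTATTGT" already in the trie is "TTATT" (length 5).
Each of the 2 remaining characters creates one node.

2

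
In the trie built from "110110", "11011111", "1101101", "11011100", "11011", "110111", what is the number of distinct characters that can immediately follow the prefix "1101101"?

0

The children of the "1101101" node are the distinct next characters among strings starting with "1101101".
No stored string extends past "1101101".
That node has 0 child edges.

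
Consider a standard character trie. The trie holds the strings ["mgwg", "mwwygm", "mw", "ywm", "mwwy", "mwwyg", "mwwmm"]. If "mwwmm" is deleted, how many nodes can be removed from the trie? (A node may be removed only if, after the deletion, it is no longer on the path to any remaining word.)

2

A node on "mwwmm"'s path can go only if nothing else ends at it or branches off below it.
The suffix "mm" (2 nodes) is used only by "mwwmm"; the node for "mww" still has the child "y", so pruning stops there.
Nodes removed: 2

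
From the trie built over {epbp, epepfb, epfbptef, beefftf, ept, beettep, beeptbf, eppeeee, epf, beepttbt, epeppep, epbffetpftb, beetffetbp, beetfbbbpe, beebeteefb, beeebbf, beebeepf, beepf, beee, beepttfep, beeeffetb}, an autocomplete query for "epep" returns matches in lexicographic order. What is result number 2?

epeppep

Filter for "epep…" and sort: "epepfb", "epeppep"
Position 2: epeppep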